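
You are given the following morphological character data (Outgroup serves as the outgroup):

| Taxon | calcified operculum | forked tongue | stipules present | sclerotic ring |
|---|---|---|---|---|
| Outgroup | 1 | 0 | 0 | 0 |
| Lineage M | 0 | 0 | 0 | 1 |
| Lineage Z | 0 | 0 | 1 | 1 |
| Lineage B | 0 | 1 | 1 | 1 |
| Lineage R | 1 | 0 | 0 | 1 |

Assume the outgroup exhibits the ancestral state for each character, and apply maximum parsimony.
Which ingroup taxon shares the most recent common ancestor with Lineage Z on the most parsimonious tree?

Character polarity is set by the outgroup: the derived state is whichever differs from the outgroup's state, so for calcified operculum the derived state is '0', and for the remaining characters it is '1'.
calcified operculum (derived state '0') is shared by Lineage B, Lineage M, and Lineage Z — a synapomorphy uniting that clade.
forked tongue (derived state '1') is unique to Lineage B (autapomorphy; uninformative for grouping).
Only Lineage B and Lineage Z show the derived state '1' for stipules present, supporting them as a clade.
All ingroup taxa share the derived state '1' for sclerotic ring; it defines the ingroup but does not resolve relationships within it.
Most parsimonious ingroup topology: ((Lineage M,(Lineage Z,Lineage B)),Lineage R).
Lineage Z and Lineage B form a cherry on this tree, so they are sister taxa.

Lineage B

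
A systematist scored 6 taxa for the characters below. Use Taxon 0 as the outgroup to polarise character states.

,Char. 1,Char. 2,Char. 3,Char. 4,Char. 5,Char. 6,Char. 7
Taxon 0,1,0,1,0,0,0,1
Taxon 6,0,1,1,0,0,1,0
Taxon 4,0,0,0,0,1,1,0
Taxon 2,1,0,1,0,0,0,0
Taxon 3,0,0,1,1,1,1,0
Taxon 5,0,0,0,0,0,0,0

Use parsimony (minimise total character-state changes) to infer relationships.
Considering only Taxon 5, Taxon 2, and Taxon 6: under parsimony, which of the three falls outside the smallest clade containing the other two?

Taxon 2

Character polarity is set by the outgroup: the derived state is whichever differs from the outgroup's state, so for Char. 1, Char. 3, Char. 7 the derived state is '0', and for the remaining characters it is '1'.
Only Taxon 3, Taxon 4, Taxon 5, and Taxon 6 show the derived state '0' for Char. 1, supporting them as a clade.
Char. 2 (derived state '1') is unique to Taxon 6 (autapomorphy; uninformative for grouping).
Char. 3 (state '0') occurs in Taxon 4 and Taxon 5 but conflicts with the nesting implied by the other characters — most parsimoniously interpreted as homoplasy.
Char. 4 (derived state '1') is unique to Taxon 3 (autapomorphy; uninformative for grouping).
Char. 5: derived state '1' in Taxon 3 and Taxon 4 only — synapomorphy for {Taxon 3, Taxon 4}.
Only Taxon 3, Taxon 4, and Taxon 6 show the derived state '1' for Char. 6, supporting them as a clade.
Char. 7 (derived state '0') is shared by all ingroup taxa — unites the whole ingroup.
Most parsimonious ingroup topology: (((Taxon 6,(Taxon 4,Taxon 3)),Taxon 5),Taxon 2).
Taxon 5 and Taxon 6 share a more recent common ancestor with each other than either does with Taxon 2, so Taxon 2 is the least closely related of the three.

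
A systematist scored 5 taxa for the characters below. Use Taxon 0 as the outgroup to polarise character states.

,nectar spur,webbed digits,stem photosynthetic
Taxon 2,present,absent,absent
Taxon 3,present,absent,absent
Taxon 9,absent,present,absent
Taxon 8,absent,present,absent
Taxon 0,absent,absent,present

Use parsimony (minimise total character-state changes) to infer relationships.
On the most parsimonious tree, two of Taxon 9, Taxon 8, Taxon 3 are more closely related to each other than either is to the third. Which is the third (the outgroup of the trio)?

Character polarity is set by the outgroup: the derived state is whichever differs from the outgroup's state, so for stem photosynthetic the derived state is 'absent', and for the remaining characters it is 'present'.
nectar spur (derived state 'present') is shared by Taxon 2 and Taxon 3 — a synapomorphy uniting that clade.
Only Taxon 8 and Taxon 9 show the derived state 'present' for webbed digits, supporting them as a clade.
All ingroup taxa share the derived state 'absent' for stem photosynthetic; it defines the ingroup but does not resolve relationships within it.
Most parsimonious ingroup topology: ((Taxon 2,Taxon 3),(Taxon 8,Taxon 9)).
Taxon 9 and Taxon 8 share a more recent common ancestor with each other than either does with Taxon 3, so Taxon 3 is the least closely related of the three.

Taxon 3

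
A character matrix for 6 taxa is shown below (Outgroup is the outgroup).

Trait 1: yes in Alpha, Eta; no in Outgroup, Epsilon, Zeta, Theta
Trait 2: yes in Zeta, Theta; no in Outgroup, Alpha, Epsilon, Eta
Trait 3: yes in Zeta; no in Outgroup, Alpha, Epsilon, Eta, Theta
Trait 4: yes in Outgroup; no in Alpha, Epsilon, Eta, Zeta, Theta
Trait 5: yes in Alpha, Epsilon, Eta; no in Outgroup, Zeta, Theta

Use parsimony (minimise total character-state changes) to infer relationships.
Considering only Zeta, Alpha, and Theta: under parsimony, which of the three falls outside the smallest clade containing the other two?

Alpha

Character polarity is set by the outgroup: the derived state is whichever differs from the outgroup's state, so for Trait 4 the derived state is 'no', and for the remaining characters it is 'yes'.
Trait 1: derived state 'yes' in Alpha and Eta only — synapomorphy for {Alpha, Eta}.
Only Theta and Zeta show the derived state 'yes' for Trait 2, supporting them as a clade.
Trait 3: derived state 'yes' in Zeta only — an autapomorphy, so it tells us nothing about relationships among taxa.
All ingroup taxa share the derived state 'no' for Trait 4; it defines the ingroup but does not resolve relationships within it.
Trait 5 (derived state 'yes') is shared by Alpha, Epsilon, and Eta — a synapomorphy uniting that clade.
Most parsimonious ingroup topology: (((Alpha,Eta),Epsilon),(Zeta,Theta)).
Theta and Zeta share a more recent common ancestor with each other than either does with Alpha, so Alpha is the least closely related of the three.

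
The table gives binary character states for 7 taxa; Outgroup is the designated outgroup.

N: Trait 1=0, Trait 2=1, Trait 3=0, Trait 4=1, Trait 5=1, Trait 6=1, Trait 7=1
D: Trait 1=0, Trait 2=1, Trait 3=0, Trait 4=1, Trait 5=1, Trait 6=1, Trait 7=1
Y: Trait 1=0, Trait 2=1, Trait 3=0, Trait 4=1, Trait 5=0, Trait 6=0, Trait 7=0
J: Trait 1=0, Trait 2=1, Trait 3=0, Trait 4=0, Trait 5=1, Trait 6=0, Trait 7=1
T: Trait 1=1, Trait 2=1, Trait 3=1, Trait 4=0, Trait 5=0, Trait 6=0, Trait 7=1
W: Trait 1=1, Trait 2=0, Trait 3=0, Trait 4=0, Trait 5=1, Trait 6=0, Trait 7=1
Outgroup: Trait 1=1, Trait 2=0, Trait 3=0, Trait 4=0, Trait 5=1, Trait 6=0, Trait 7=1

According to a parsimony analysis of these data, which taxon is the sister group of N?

Character polarity is set by the outgroup: the derived state is whichever differs from the outgroup's state, so for Trait 1, Trait 5, Trait 7 the derived state is '0', and for the remaining characters it is '1'.
Only D, J, N, and Y show the derived state '0' for Trait 1, supporting them as a clade.
Trait 2: derived state '1' in D, J, N, T, and Y only — synapomorphy for {D, J, N, T, Y}.
Trait 3: derived state '1' in T only — an autapomorphy, so it tells us nothing about relationships among taxa.
Only D, N, and Y show the derived state '1' for Trait 4, supporting them as a clade.
Trait 5 groups T and Y, which is incompatible with the clades supported by the remaining characters; treating it as convergent (homoplasy) costs fewer steps than any alternative tree.
Trait 6: derived state '1' in D and N only — synapomorphy for {D, N}.
Trait 7 (derived state '0') is unique to Y (autapomorphy; uninformative for grouping).
Most parsimonious ingroup topology: ((((Y,(D,N)),J),T),W).
N and D form a cherry on this tree, so they are sister taxa.

D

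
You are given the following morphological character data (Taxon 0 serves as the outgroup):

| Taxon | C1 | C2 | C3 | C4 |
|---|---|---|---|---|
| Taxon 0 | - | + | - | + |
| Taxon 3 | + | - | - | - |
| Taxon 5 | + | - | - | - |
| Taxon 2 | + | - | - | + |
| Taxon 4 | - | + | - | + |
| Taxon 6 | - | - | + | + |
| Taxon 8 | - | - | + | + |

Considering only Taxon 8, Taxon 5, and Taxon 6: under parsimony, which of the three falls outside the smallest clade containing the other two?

Taxon 5

Character polarity is set by the outgroup: the derived state is whichever differs from the outgroup's state, so for C2, C4 the derived state is '-', and for the remaining characters it is '+'.
C1 (derived state '+') is shared by Taxon 2, Taxon 3, and Taxon 5 — a synapomorphy uniting that clade.
C2 (derived state '-') is shared by Taxon 2, Taxon 3, Taxon 5, Taxon 6, and Taxon 8 — a synapomorphy uniting that clade.
C3 (derived state '+') is shared by Taxon 6 and Taxon 8 — a synapomorphy uniting that clade.
Only Taxon 3 and Taxon 5 show the derived state '-' for C4, supporting them as a clade.
Most parsimonious ingroup topology: ((((Taxon 3,Taxon 5),Taxon 2),(Taxon 6,Taxon 8)),Taxon 4).
Taxon 6 and Taxon 8 share a more recent common ancestor with each other than either does with Taxon 5, so Taxon 5 is the least closely related of the three.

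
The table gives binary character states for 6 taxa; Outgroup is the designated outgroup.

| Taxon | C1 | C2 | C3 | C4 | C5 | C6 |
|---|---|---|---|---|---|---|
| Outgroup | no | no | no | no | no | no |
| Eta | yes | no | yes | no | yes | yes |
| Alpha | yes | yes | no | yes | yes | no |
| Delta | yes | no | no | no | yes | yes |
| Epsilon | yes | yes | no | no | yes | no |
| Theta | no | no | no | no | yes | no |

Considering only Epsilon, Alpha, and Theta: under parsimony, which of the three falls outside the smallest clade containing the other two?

The outgroup has state 'no' for every character, so 'yes' is the derived state throughout.
C1: derived state 'yes' in Alpha, Delta, Epsilon, and Eta only — synapomorphy for {Alpha, Delta, Epsilon, Eta}.
Only Alpha and Epsilon show the derived state 'yes' for C2, supporting them as a clade.
C3: derived state 'yes' in Eta only — an autapomorphy, so it tells us nothing about relationships among taxa.
C4: derived state 'yes' in Alpha only — an autapomorphy, so it tells us nothing about relationships among taxa.
All ingroup taxa share the derived state 'yes' for C5; it defines the ingroup but does not resolve relationships within it.
C6 (derived state 'yes') is shared by Delta and Eta — a synapomorphy uniting that clade.
Most parsimonious ingroup topology: (((Eta,Delta),(Alpha,Epsilon)),Theta).
Epsilon and Alpha share a more recent common ancestor with each other than either does with Theta, so Theta is the least closely related of the three.

Theta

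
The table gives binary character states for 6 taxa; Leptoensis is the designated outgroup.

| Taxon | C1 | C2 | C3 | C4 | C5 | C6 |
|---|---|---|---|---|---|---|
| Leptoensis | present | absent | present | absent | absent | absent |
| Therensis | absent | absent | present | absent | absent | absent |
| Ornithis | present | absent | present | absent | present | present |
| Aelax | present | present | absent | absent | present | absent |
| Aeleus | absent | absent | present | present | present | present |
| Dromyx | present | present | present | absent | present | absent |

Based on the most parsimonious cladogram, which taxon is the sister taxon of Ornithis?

Aeleus

Character polarity is set by the outgroup: the derived state is whichever differs from the outgroup's state, so for C1, C3 the derived state is 'absent', and for the remaining characters it is 'present'.
C1 groups Aeleus and Therensis, which is incompatible with the clades supported by the remaining characters; treating it as convergent (homoplasy) costs fewer steps than any alternative tree.
C2 (derived state 'present') is shared by Aelax and Dromyx — a synapomorphy uniting that clade.
C3 (derived state 'absent') is unique to Aelax (autapomorphy; uninformative for grouping).
C4 (derived state 'present') is unique to Aeleus (autapomorphy; uninformative for grouping).
Only Aelax, Aeleus, Dromyx, and Ornithis show the derived state 'present' for C5, supporting them as a clade.
C6: derived state 'present' in Aeleus and Ornithis only — synapomorphy for {Aeleus, Ornithis}.
Most parsimonious ingroup topology: (Therensis,((Ornithis,Aeleus),(Aelax,Dromyx))).
Ornithis and Aeleus form a cherry on this tree, so they are sister taxa.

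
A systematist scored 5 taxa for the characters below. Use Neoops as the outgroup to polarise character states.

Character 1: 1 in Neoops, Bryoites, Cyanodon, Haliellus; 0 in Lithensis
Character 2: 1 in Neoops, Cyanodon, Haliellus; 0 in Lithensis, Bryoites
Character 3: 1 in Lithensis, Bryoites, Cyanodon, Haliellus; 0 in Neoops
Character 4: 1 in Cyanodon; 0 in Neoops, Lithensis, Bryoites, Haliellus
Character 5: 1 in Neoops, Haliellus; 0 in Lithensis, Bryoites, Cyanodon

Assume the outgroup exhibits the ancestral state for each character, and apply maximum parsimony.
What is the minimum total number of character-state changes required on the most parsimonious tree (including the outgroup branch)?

5

Character polarity is set by the outgroup: the derived state is whichever differs from the outgroup's state, so for Character 1, Character 2, Character 5 the derived state is '0', and for the remaining characters it is '1'.
Character 1: derived state '0' in Lithensis only — an autapomorphy, so it tells us nothing about relationships among taxa.
Only Bryoites and Lithensis show the derived state '0' for Character 2, supporting them as a clade.
All ingroup taxa share the derived state '1' for Character 3; it defines the ingroup but does not resolve relationships within it.
Character 4: derived state '1' in Cyanodon only — an autapomorphy, so it tells us nothing about relationships among taxa.
Character 5 (derived state '0') is shared by Bryoites, Cyanodon, and Lithensis — a synapomorphy uniting that clade.
Most parsimonious ingroup topology: (((Lithensis,Bryoites),Cyanodon),Haliellus).
Changes per character on this tree: Character 1: 1; Character 2: 1; Character 3: 1; Character 4: 1; Character 5: 1.
Total = 5.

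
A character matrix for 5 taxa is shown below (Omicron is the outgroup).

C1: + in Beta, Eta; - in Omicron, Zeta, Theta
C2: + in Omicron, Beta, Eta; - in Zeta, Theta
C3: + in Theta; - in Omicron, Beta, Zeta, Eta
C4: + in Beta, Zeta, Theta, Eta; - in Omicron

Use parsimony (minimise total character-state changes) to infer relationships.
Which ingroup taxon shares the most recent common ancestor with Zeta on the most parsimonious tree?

Theta

Character polarity is set by the outgroup: the derived state is whichever differs from the outgroup's state, so for C2 the derived state is '-', and for the remaining characters it is '+'.
C1 (derived state '+') is shared by Beta and Eta — a synapomorphy uniting that clade.
C2 (derived state '-') is shared by Theta and Zeta — a synapomorphy uniting that clade.
C3: derived state '+' in Theta only — an autapomorphy, so it tells us nothing about relationships among taxa.
All ingroup taxa share the derived state '+' for C4; it defines the ingroup but does not resolve relationships within it.
Most parsimonious ingroup topology: ((Beta,Eta),(Zeta,Theta)).
Zeta and Theta form a cherry on this tree, so they are sister taxa.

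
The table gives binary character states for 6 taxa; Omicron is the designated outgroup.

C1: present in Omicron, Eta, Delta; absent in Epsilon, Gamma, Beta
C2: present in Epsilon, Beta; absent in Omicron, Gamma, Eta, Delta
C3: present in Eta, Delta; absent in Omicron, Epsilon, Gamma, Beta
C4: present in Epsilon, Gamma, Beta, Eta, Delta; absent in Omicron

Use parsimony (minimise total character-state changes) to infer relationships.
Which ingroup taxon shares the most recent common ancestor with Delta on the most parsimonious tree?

Eta

Character polarity is set by the outgroup: the derived state is whichever differs from the outgroup's state, so for C1 the derived state is 'absent', and for the remaining characters it is 'present'.
C1 (derived state 'absent') is shared by Beta, Epsilon, and Gamma — a synapomorphy uniting that clade.
Only Beta and Epsilon show the derived state 'present' for C2, supporting them as a clade.
Only Delta and Eta show the derived state 'present' for C3, supporting them as a clade.
C4 (derived state 'present') is shared by all ingroup taxa — unites the whole ingroup.
Most parsimonious ingroup topology: (((Epsilon,Beta),Gamma),(Eta,Delta)).
Delta and Eta form a cherry on this tree, so they are sister taxa.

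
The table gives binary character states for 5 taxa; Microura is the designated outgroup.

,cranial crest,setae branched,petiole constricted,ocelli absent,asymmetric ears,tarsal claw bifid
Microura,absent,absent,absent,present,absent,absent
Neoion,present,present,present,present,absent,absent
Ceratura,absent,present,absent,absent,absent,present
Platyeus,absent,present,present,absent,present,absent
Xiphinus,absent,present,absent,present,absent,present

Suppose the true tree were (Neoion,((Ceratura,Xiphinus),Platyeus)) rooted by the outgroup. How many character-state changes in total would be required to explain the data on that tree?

Map each character onto (Neoion,((Ceratura,Xiphinus),Platyeus)) (rooted by Microura) and count the minimum state changes it requires (Fitch parsimony):
cranial crest: 1; setae branched: 1; petiole constricted: 2; ocelli absent: 2; asymmetric ears: 1; tarsal claw bifid: 1.
Total tree length = 8.

8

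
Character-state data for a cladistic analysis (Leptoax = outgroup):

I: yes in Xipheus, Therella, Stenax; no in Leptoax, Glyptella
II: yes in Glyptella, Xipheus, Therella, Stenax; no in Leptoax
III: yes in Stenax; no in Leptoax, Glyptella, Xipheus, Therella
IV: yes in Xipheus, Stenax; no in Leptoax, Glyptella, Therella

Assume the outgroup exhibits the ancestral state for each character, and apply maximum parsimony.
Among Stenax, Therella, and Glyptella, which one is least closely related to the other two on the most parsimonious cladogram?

Glyptella

The outgroup has state 'no' for every character, so 'yes' is the derived state throughout.
I: derived state 'yes' in Stenax, Therella, and Xipheus only — synapomorphy for {Stenax, Therella, Xipheus}.
II (derived state 'yes') is shared by all ingroup taxa — unites the whole ingroup.
III (derived state 'yes') is unique to Stenax (autapomorphy; uninformative for grouping).
IV: derived state 'yes' in Stenax and Xipheus only — synapomorphy for {Stenax, Xipheus}.
Most parsimonious ingroup topology: (((Xipheus,Stenax),Therella),Glyptella).
Therella and Stenax share a more recent common ancestor with each other than either does with Glyptella, so Glyptella is the least closely related of the three.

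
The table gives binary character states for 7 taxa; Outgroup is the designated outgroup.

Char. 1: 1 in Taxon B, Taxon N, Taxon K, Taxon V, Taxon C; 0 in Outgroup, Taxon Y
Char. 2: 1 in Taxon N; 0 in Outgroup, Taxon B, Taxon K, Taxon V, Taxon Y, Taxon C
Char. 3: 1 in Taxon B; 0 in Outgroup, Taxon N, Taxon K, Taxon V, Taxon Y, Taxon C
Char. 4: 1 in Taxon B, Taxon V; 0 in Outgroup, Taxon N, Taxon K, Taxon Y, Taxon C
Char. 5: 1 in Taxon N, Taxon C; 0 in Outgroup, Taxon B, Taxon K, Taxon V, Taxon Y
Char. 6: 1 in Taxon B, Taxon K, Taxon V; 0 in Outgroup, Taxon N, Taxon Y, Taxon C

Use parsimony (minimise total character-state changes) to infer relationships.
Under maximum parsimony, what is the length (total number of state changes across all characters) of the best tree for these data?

The outgroup has state '0' for every character, so '1' is the derived state throughout.
Char. 1 (derived state '1') is shared by Taxon B, Taxon C, Taxon K, Taxon N, and Taxon V — a synapomorphy uniting that clade.
Char. 2 (derived state '1') is unique to Taxon N (autapomorphy; uninformative for grouping).
Char. 3: derived state '1' in Taxon B only — an autapomorphy, so it tells us nothing about relationships among taxa.
Only Taxon B and Taxon V show the derived state '1' for Char. 4, supporting them as a clade.
Only Taxon C and Taxon N show the derived state '1' for Char. 5, supporting them as a clade.
Char. 6 (derived state '1') is shared by Taxon B, Taxon K, and Taxon V — a synapomorphy uniting that clade.
Most parsimonious ingroup topology: ((((Taxon B,Taxon V),Taxon K),(Taxon N,Taxon C)),Taxon Y).
Changes per character on this tree: Char. 1: 1; Char. 2: 1; Char. 3: 1; Char. 4: 1; Char. 5: 1; Char. 6: 1.
Total = 6.

6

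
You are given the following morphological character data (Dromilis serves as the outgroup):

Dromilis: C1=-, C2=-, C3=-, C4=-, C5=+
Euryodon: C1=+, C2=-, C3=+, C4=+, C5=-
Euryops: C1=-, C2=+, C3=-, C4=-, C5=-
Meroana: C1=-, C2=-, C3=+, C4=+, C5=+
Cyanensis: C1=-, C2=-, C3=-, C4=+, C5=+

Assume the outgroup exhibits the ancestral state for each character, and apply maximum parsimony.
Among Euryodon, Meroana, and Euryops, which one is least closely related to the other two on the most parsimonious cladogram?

Character polarity is set by the outgroup: the derived state is whichever differs from the outgroup's state, so for C5 the derived state is '-', and for the remaining characters it is '+'.
C1: derived state '+' in Euryodon only — an autapomorphy, so it tells us nothing about relationships among taxa.
C2 (derived state '+') is unique to Euryops (autapomorphy; uninformative for grouping).
Only Euryodon and Meroana show the derived state '+' for C3, supporting them as a clade.
C4: derived state '+' in Cyanensis, Euryodon, and Meroana only — synapomorphy for {Cyanensis, Euryodon, Meroana}.
C5 (state '-') occurs in Euryodon and Euryops but conflicts with the nesting implied by the other characters — most parsimoniously interpreted as homoplasy.
Most parsimonious ingroup topology: (((Euryodon,Meroana),Cyanensis),Euryops).
Euryodon and Meroana share a more recent common ancestor with each other than either does with Euryops, so Euryops is the least closely related of the three.

Euryops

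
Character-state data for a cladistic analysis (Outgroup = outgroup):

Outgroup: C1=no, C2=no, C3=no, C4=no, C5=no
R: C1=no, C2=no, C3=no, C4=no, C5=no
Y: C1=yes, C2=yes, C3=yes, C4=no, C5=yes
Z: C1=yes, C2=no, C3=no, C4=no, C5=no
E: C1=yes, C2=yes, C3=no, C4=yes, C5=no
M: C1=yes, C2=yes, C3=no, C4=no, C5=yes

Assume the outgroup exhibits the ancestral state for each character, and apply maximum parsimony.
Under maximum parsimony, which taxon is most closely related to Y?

The outgroup has state 'no' for every character, so 'yes' is the derived state throughout.
C1 (derived state 'yes') is shared by E, M, Y, and Z — a synapomorphy uniting that clade.
Only E, M, and Y show the derived state 'yes' for C2, supporting them as a clade.
C3: derived state 'yes' in Y only — an autapomorphy, so it tells us nothing about relationships among taxa.
C4 (derived state 'yes') is unique to E (autapomorphy; uninformative for grouping).
Only M and Y show the derived state 'yes' for C5, supporting them as a clade.
Most parsimonious ingroup topology: (R,(((Y,M),E),Z)).
Y and M form a cherry on this tree, so they are sister taxa.

M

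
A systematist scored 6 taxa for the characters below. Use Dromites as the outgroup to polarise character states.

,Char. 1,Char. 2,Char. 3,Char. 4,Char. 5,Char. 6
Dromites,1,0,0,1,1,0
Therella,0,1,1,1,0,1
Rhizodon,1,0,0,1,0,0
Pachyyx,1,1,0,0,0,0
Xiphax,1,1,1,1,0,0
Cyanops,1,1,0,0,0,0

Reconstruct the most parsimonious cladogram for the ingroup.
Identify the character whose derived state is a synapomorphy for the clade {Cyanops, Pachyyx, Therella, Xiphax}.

Char. 2

Character polarity is set by the outgroup: the derived state is whichever differs from the outgroup's state, so for Char. 1, Char. 4, Char. 5 the derived state is '0', and for the remaining characters it is '1'.
Char. 1 (derived state '0') is unique to Therella (autapomorphy; uninformative for grouping).
Char. 2 (derived state '1') is shared by Cyanops, Pachyyx, Therella, and Xiphax — a synapomorphy uniting that clade.
Only Therella and Xiphax show the derived state '1' for Char. 3, supporting them as a clade.
Char. 4 (derived state '0') is shared by Cyanops and Pachyyx — a synapomorphy uniting that clade.
All ingroup taxa share the derived state '0' for Char. 5; it defines the ingroup but does not resolve relationships within it.
Char. 6: derived state '1' in Therella only — an autapomorphy, so it tells us nothing about relationships among taxa.
Most parsimonious ingroup topology: (((Therella,Xiphax),(Pachyyx,Cyanops)),Rhizodon).
The clade {Cyanops, Pachyyx, Therella, Xiphax} is supported by Char. 2: its derived state '1' occurs in exactly those taxa and in no other taxon (including the outgroup).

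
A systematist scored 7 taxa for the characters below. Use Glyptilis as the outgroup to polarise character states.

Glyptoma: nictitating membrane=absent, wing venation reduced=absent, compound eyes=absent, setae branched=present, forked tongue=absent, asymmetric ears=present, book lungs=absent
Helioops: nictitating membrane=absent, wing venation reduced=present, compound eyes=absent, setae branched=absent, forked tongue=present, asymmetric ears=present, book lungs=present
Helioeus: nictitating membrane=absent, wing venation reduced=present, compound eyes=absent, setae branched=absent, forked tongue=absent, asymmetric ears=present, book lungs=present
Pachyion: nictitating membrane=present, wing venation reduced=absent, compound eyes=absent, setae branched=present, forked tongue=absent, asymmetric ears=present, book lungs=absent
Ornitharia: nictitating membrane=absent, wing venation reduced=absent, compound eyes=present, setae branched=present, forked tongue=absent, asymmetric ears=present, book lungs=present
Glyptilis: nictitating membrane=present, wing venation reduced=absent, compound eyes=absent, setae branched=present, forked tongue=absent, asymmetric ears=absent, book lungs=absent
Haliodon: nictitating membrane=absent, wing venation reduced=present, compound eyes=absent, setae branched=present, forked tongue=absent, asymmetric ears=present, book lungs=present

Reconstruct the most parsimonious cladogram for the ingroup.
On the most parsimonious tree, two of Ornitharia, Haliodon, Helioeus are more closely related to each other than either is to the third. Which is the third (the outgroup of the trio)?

Ornitharia

Character polarity is set by the outgroup: the derived state is whichever differs from the outgroup's state, so for nictitating membrane, setae branched the derived state is 'absent', and for the remaining characters it is 'present'.
nictitating membrane (derived state 'absent') is shared by Glyptoma, Haliodon, Helioeus, Helioops, and Ornitharia — a synapomorphy uniting that clade.
Only Haliodon, Helioeus, and Helioops show the derived state 'present' for wing venation reduced, supporting them as a clade.
compound eyes (derived state 'present') is unique to Ornitharia (autapomorphy; uninformative for grouping).
Only Helioeus and Helioops show the derived state 'absent' for setae branched, supporting them as a clade.
forked tongue (derived state 'present') is unique to Helioops (autapomorphy; uninformative for grouping).
asymmetric ears (derived state 'present') is shared by all ingroup taxa — unites the whole ingroup.
book lungs: derived state 'present' in Haliodon, Helioeus, Helioops, and Ornitharia only — synapomorphy for {Haliodon, Helioeus, Helioops, Ornitharia}.
Most parsimonious ingroup topology: ((Glyptoma,((Haliodon,(Helioeus,Helioops)),Ornitharia)),Pachyion).
Helioeus and Haliodon share a more recent common ancestor with each other than either does with Ornitharia, so Ornitharia is the least closely related of the three.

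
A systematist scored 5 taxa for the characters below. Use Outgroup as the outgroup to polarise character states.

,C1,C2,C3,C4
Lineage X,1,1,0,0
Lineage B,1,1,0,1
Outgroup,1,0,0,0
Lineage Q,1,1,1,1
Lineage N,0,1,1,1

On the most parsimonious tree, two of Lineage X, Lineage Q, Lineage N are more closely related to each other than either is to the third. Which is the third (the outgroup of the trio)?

Character polarity is set by the outgroup: the derived state is whichever differs from the outgroup's state, so for C1 the derived state is '0', and for the remaining characters it is '1'.
C1 (derived state '0') is unique to Lineage N (autapomorphy; uninformative for grouping).
C2 (derived state '1') is shared by all ingroup taxa — unites the whole ingroup.
C3 (derived state '1') is shared by Lineage N and Lineage Q — a synapomorphy uniting that clade.
Only Lineage B, Lineage N, and Lineage Q show the derived state '1' for C4, supporting them as a clade.
Most parsimonious ingroup topology: ((Lineage B,(Lineage N,Lineage Q)),Lineage X).
Lineage N and Lineage Q share a more recent common ancestor with each other than either does with Lineage X, so Lineage X is the least closely related of the three.

Lineage X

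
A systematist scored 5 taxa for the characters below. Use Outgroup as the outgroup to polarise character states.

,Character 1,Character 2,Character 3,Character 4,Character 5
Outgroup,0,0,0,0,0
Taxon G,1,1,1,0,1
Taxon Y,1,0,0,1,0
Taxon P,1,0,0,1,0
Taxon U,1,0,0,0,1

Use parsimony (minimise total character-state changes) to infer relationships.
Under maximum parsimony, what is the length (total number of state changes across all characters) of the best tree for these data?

5

The outgroup has state '0' for every character, so '1' is the derived state throughout.
All ingroup taxa share the derived state '1' for Character 1; it defines the ingroup but does not resolve relationships within it.
Character 2: derived state '1' in Taxon G only — an autapomorphy, so it tells us nothing about relationships among taxa.
Character 3 (derived state '1') is unique to Taxon G (autapomorphy; uninformative for grouping).
Character 4 (derived state '1') is shared by Taxon P and Taxon Y — a synapomorphy uniting that clade.
Only Taxon G and Taxon U show the derived state '1' for Character 5, supporting them as a clade.
Most parsimonious ingroup topology: ((Taxon G,Taxon U),(Taxon Y,Taxon P)).
Changes per character on this tree: Character 1: 1; Character 2: 1; Character 3: 1; Character 4: 1; Character 5: 1.
Total = 5.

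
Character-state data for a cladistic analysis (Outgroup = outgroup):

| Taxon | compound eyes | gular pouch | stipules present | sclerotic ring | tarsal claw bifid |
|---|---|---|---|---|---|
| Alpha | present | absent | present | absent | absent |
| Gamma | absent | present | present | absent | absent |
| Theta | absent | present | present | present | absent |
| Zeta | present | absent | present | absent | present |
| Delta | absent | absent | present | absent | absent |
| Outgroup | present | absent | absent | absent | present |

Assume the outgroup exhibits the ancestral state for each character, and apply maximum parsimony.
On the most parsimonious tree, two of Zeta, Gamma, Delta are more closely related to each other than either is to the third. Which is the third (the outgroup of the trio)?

Character polarity is set by the outgroup: the derived state is whichever differs from the outgroup's state, so for compound eyes, tarsal claw bifid the derived state is 'absent', and for the remaining characters it is 'present'.
compound eyes (derived state 'absent') is shared by Delta, Gamma, and Theta — a synapomorphy uniting that clade.
Only Gamma and Theta show the derived state 'present' for gular pouch, supporting them as a clade.
All ingroup taxa share the derived state 'present' for stipules present; it defines the ingroup but does not resolve relationships within it.
sclerotic ring: derived state 'present' in Theta only — an autapomorphy, so it tells us nothing about relationships among taxa.
tarsal claw bifid: derived state 'absent' in Alpha, Delta, Gamma, and Theta only — synapomorphy for {Alpha, Delta, Gamma, Theta}.
Most parsimonious ingroup topology: ((((Theta,Gamma),Delta),Alpha),Zeta).
Gamma and Delta share a more recent common ancestor with each other than either does with Zeta, so Zeta is the least closely related of the three.

Zeta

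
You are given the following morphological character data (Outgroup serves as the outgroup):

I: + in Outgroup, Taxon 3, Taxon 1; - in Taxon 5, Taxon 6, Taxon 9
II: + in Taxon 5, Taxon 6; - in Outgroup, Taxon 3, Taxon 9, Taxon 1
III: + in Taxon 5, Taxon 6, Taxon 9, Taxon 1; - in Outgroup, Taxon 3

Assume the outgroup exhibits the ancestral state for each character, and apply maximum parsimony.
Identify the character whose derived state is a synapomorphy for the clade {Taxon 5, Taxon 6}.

II

Character polarity is set by the outgroup: the derived state is whichever differs from the outgroup's state, so for I the derived state is '-', and for the remaining characters it is '+'.
I (derived state '-') is shared by Taxon 5, Taxon 6, and Taxon 9 — a synapomorphy uniting that clade.
II: derived state '+' in Taxon 5 and Taxon 6 only — synapomorphy for {Taxon 5, Taxon 6}.
III: derived state '+' in Taxon 1, Taxon 5, Taxon 6, and Taxon 9 only — synapomorphy for {Taxon 1, Taxon 5, Taxon 6, Taxon 9}.
Most parsimonious ingroup topology: ((Taxon 1,(Taxon 9,(Taxon 6,Taxon 5))),Taxon 3).
The clade {Taxon 5, Taxon 6} is supported by II: its derived state '+' occurs in exactly those taxa and in no other taxon (including the outgroup).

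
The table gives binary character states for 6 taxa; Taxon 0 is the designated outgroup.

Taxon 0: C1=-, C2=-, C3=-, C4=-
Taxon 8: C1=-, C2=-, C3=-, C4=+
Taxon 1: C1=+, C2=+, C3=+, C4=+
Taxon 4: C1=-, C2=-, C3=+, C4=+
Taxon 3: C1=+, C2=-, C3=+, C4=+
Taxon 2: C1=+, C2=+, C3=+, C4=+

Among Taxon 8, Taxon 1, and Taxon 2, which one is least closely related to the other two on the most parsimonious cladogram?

Taxon 8

The outgroup has state '-' for every character, so '+' is the derived state throughout.
C1 (derived state '+') is shared by Taxon 1, Taxon 2, and Taxon 3 — a synapomorphy uniting that clade.
C2 (derived state '+') is shared by Taxon 1 and Taxon 2 — a synapomorphy uniting that clade.
C3: derived state '+' in Taxon 1, Taxon 2, Taxon 3, and Taxon 4 only — synapomorphy for {Taxon 1, Taxon 2, Taxon 3, Taxon 4}.
C4 (derived state '+') is shared by all ingroup taxa — unites the whole ingroup.
Most parsimonious ingroup topology: (Taxon 8,(((Taxon 1,Taxon 2),Taxon 3),Taxon 4)).
Taxon 2 and Taxon 1 share a more recent common ancestor with each other than either does with Taxon 8, so Taxon 8 is the least closely related of the three.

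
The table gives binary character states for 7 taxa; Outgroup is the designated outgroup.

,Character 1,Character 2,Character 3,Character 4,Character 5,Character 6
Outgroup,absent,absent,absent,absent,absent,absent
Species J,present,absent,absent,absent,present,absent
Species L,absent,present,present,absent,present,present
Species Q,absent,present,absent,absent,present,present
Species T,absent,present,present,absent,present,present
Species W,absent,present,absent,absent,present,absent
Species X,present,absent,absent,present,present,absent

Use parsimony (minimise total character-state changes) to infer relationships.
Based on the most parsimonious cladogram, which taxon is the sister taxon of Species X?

The outgroup has state 'absent' for every character, so 'present' is the derived state throughout.
Character 1 (derived state 'present') is shared by Species J and Species X — a synapomorphy uniting that clade.
Character 2: derived state 'present' in Species L, Species Q, Species T, and Species W only — synapomorphy for {Species L, Species Q, Species T, Species W}.
Only Species L and Species T show the derived state 'present' for Character 3, supporting them as a clade.
Character 4: derived state 'present' in Species X only — an autapomorphy, so it tells us nothing about relationships among taxa.
Character 5 (derived state 'present') is shared by all ingroup taxa — unites the whole ingroup.
Character 6: derived state 'present' in Species L, Species Q, and Species T only — synapomorphy for {Species L, Species Q, Species T}.
Most parsimonious ingroup topology: ((Species J,Species X),(((Species L,Species T),Species Q),Species W)).
Species X and Species J form a cherry on this tree, so they are sister taxa.

Species J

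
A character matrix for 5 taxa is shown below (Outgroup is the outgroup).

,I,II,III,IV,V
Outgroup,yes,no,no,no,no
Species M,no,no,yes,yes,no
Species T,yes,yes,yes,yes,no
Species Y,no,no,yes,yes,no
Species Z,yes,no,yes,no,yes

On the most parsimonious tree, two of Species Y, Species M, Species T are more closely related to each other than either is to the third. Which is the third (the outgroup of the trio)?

Character polarity is set by the outgroup: the derived state is whichever differs from the outgroup's state, so for I the derived state is 'no', and for the remaining characters it is 'yes'.
I: derived state 'no' in Species M and Species Y only — synapomorphy for {Species M, Species Y}.
II (derived state 'yes') is unique to Species T (autapomorphy; uninformative for grouping).
III (derived state 'yes') is shared by all ingroup taxa — unites the whole ingroup.
IV (derived state 'yes') is shared by Species M, Species T, and Species Y — a synapomorphy uniting that clade.
V (derived state 'yes') is unique to Species Z (autapomorphy; uninformative for grouping).
Most parsimonious ingroup topology: (((Species M,Species Y),Species T),Species Z).
Species Y and Species M share a more recent common ancestor with each other than either does with Species T, so Species T is the least closely related of the three.

Species T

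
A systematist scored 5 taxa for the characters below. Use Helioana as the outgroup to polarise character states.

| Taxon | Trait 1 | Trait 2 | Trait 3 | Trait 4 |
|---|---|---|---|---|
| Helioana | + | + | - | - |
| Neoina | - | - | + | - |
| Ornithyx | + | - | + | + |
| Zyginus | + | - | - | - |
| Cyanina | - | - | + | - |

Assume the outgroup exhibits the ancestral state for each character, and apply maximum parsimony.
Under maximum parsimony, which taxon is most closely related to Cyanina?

Neoina

Character polarity is set by the outgroup: the derived state is whichever differs from the outgroup's state, so for Trait 1, Trait 2 the derived state is '-', and for the remaining characters it is '+'.
Trait 1 (derived state '-') is shared by Cyanina and Neoina — a synapomorphy uniting that clade.
Trait 2 (derived state '-') is shared by all ingroup taxa — unites the whole ingroup.
Only Cyanina, Neoina, and Ornithyx show the derived state '+' for Trait 3, supporting them as a clade.
Trait 4 (derived state '+') is unique to Ornithyx (autapomorphy; uninformative for grouping).
Most parsimonious ingroup topology: (((Neoina,Cyanina),Ornithyx),Zyginus).
Cyanina and Neoina form a cherry on this tree, so they are sister taxa.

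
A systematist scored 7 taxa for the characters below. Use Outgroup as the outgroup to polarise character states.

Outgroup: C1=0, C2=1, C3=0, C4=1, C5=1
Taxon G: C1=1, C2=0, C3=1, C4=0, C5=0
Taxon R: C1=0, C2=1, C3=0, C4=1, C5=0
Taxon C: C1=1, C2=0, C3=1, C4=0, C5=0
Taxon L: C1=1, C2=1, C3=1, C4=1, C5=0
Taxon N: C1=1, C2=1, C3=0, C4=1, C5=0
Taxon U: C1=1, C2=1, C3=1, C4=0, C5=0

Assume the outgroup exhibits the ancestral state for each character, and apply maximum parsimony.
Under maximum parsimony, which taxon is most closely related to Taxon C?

Character polarity is set by the outgroup: the derived state is whichever differs from the outgroup's state, so for C2, C4, C5 the derived state is '0', and for the remaining characters it is '1'.
C1: derived state '1' in Taxon C, Taxon G, Taxon L, Taxon N, and Taxon U only — synapomorphy for {Taxon C, Taxon G, Taxon L, Taxon N, Taxon U}.
C2 (derived state '0') is shared by Taxon C and Taxon G — a synapomorphy uniting that clade.
Only Taxon C, Taxon G, Taxon L, and Taxon U show the derived state '1' for C3, supporting them as a clade.
Only Taxon C, Taxon G, and Taxon U show the derived state '0' for C4, supporting them as a clade.
C5 (derived state '0') is shared by all ingroup taxa — unites the whole ingroup.
Most parsimonious ingroup topology: (((((Taxon G,Taxon C),Taxon U),Taxon L),Taxon N),Taxon R).
Taxon C and Taxon G form a cherry on this tree, so they are sister taxa.

Taxon G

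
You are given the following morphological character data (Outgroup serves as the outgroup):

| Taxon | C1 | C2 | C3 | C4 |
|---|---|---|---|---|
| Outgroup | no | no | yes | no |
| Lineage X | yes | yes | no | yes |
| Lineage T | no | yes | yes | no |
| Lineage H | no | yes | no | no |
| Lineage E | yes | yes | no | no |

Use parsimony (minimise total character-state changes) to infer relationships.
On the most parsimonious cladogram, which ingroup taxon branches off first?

Lineage T

Character polarity is set by the outgroup: the derived state is whichever differs from the outgroup's state, so for C3 the derived state is 'no', and for the remaining characters it is 'yes'.
C1: derived state 'yes' in Lineage E and Lineage X only — synapomorphy for {Lineage E, Lineage X}.
All ingroup taxa share the derived state 'yes' for C2; it defines the ingroup but does not resolve relationships within it.
C3: derived state 'no' in Lineage E, Lineage H, and Lineage X only — synapomorphy for {Lineage E, Lineage H, Lineage X}.
C4 (derived state 'yes') is unique to Lineage X (autapomorphy; uninformative for grouping).
Most parsimonious ingroup topology: (((Lineage X,Lineage E),Lineage H),Lineage T).
Lineage T is sister to the clade containing all other ingroup taxa, so it is the earliest-diverging (most basal) ingroup lineage.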